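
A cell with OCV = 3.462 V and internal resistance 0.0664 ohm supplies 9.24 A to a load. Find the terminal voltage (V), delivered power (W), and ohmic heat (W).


Step 1: V_terminal = OCV - I*R = 3.462 - 9.24 * 0.0664 = 2.8485 V
Step 2: P_out = V_terminal * I = 2.8485 * 9.24 = 26.32 W
Step 3: Q = I^2 * R = 9.24^2 * 0.0664 = 5.669 W

V=2.8485 V, P=26.32 W, Q=5.669 W


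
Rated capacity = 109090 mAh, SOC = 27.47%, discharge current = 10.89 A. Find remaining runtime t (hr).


Convert: C_total = 109090 mAh = 109.09 Ah
Step 1: remaining = SOC/100 * C_total = 27.47/100 * 109.09 = 29.967 Ah
Step 2: t = remaining / I = 29.967 / 10.89 = 2.752 hr

2.752 hr


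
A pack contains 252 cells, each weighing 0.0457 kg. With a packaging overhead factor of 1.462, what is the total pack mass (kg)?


Cell mass sum = 252 * 0.0457 = 11.516 kg
With overhead 1.462: m_pack = 11.516 * 1.462 = 16.84 kg

16.84 kg


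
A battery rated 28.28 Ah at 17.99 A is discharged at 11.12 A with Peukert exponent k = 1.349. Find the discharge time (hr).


t_rated = C / I_rated = 28.28 / 17.99 = 1.572 hr
(I_rated/I)^k = (1.6178)^1.349 = 1.9135
t = t_rated * (I_rated/I)^k = 1.572 * 1.9135 = 3.008 hr

3.008 hr


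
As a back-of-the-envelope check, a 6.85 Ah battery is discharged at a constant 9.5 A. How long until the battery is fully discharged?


t = capacity / current = 6.85 / 9.5 = 0.7211 hr

0.7211 hr


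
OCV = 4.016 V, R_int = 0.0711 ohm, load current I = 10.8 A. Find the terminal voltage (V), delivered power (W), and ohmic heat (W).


Step 1: V_terminal = OCV - I*R = 4.016 - 10.8 * 0.0711 = 3.2481 V
Step 2: P_out = V_terminal * I = 3.2481 * 10.8 = 35.08 W
Step 3: Q = I^2 * R = 10.8^2 * 0.0711 = 8.293 W

V=3.2481 V, P=35.08 W, Q=8.293 W


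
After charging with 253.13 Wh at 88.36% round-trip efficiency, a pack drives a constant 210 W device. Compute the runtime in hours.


Step 1: E_discharge = eta/100 * E_charge = 88.36/100 * 253.13 = 223.67 Wh
Step 2: t = E_discharge / P = 223.67 / 210 = 1.065 hr

1.065 hr


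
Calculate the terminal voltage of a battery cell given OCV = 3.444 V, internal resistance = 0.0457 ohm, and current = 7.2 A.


IR drop = 7.2 * 0.0457 = 0.32904 V
V = 3.444 - 0.32904 = 3.115 V

3.115 V


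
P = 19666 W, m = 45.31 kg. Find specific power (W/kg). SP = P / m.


Specific power = 19666 W / 45.31 kg = 434.0 W/kg

434.0 W/kg


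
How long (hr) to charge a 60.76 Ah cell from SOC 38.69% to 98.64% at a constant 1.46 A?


Step 1: dSOC = 98.64% - 38.69% = 59.95%
Step 2: delta_Ah = 60.76 * 59.95 / 100 = 36.426 Ah
Step 3: t = 36.426 / 1.46 = 24.95 hr

24.95 hr


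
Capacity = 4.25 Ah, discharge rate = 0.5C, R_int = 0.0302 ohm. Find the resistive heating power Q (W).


Step 1: I = C_rate * capacity = 0.5 * 4.25 = 2.125 A
Step 2: Q = I^2 * R = 2.125^2 * 0.0302 = 4.5156 * 0.0302 = 0.1364 W

0.1364 W


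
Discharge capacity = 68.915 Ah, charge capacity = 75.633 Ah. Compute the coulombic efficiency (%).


eta_c = Q_dis / Q_chg * 100 = 68.915 / 75.633 * 100 = 91.12%

91.12%


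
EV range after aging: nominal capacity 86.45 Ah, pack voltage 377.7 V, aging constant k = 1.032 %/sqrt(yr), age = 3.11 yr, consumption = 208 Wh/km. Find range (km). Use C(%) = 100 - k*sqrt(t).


Step 1: capacity retention = 100 - 1.032 * sqrt(3.11) = 100 - 1.032 * 1.7635 = 98.18%
Step 2: C_now = 86.45 * 98.18/100 = 84.877 Ah
Step 3: E_pack = V * C_now = 377.7 * 84.877 = 32058 Wh
Step 4: range = E_pack / consumption = 32058 / 208 = 154.1 km

154.1 km


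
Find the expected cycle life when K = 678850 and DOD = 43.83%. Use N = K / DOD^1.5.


Step 1: DOD^1.5 = 43.83^1.5 = 290.17
Step 2: N = 678850 / 290.17 = 2339 cycles

2339 cycles


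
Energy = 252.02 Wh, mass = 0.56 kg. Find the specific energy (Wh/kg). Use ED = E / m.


ED = E / m = 252.02 / 0.56 = 450.0 Wh/kg

450.0 Wh/kg


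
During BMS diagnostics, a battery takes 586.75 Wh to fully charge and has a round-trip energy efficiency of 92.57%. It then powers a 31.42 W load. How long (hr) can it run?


Step 1: E_discharge = eta/100 * E_charge = 92.57/100 * 586.75 = 543.15 Wh
Step 2: t = E_discharge / P = 543.15 / 31.42 = 17.29 hr

17.29 hr


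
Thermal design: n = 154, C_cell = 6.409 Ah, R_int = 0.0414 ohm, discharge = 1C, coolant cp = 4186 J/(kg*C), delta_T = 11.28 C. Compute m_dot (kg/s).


Step 1: I = 1 * 6.409 = 6.409 A
Step 2: Q_cell = I^2 * R = 6.409^2 * 0.0414 = 1.7005 W
Step 3: Q_total = 154 * 1.7005 = 261.88 W
Step 4: m_dot = Q_total / (cp * dT) = 261.88 / (4186 * 11.28) = 0.005546 kg/s

0.005546 kg/s


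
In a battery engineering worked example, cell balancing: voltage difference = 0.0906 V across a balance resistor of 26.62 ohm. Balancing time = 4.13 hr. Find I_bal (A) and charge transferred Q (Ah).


First, Ohm's law: I_bal = 0.0906 V / 26.62 ohm = 0.0034035 A
Then Q = I * t = 0.0034035 A * 4.13 hr = 0.01406 Ah

I=0.0034035 A, Q=0.01406 Ah


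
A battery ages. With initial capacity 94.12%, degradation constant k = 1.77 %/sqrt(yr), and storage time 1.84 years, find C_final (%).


sqrt(t) = sqrt(1.84) = 1.3565
C_final = 94.12 - 1.77 * 1.3565 = 91.72%

91.72%


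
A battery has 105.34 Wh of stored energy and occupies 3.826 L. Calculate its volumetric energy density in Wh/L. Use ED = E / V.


Volumetric ED = 105.34 Wh / 3.826 L = 27.53 Wh/L

27.53 Wh/L


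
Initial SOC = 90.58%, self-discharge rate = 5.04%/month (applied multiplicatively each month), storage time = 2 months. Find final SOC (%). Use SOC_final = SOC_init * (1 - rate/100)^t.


decay = (1 - 5.04/100)^2 = 0.90174
SOC_final = 90.58 * 0.90174 = 81.68%

81.68%


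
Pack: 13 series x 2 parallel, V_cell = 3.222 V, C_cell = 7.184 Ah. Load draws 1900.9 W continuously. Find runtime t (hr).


Step 1: E_pack = Ns * V_cell * Np * C_cell = 13 * 3.222 * 2 * 7.184 = 601.82 Wh
Step 2: t = E_pack / P = 601.82 / 1900.9 = 0.3166 hr

0.3166 hr


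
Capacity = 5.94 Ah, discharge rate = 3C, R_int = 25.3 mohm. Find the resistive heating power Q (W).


Convert: R = 25.3 mohm = 0.0253 ohm
Step 1: I = C_rate * capacity = 3 * 5.94 = 17.82 A
Step 2: Q = I^2 * R = 17.82^2 * 0.0253 = 317.55 * 0.0253 = 8.034 W

8.034 W


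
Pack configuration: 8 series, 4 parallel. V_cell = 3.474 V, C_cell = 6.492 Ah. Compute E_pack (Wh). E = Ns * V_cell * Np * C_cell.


V_pack = 8 * 3.474 = 27.792 V
C_pack = 4 * 6.492 = 25.968 Ah
E = V_pack * C_pack = 27.792 * 25.968 = 721.7 Wh

721.7 Wh


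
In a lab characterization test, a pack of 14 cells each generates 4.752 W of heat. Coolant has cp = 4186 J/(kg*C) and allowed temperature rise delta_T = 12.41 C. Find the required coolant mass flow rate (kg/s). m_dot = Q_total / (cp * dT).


Step 1: Total heat Q = 14 * 4.752 W = 66.528 W
Step 2: denom = cp * dT = 4186 * 12.41 = 51948
Step 3: m_dot = 66.528 / 51948 = 0.001281 kg/s

0.001281 kg/s


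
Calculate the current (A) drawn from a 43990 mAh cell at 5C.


Convert: capacity = 43990 mAh = 43.99 Ah
I = C_rate * capacity = 5 * 43.99 = 219.95 A

219.95 A


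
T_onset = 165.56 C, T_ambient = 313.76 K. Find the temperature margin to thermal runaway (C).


Convert: T_ambient = 313.76 K = 40.61 C
margin = 165.56 - 40.61 = 124.95 C

124.95 C


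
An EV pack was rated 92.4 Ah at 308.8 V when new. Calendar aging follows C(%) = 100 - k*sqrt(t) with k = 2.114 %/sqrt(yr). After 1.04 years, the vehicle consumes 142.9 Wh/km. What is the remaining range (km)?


Step 1: capacity retention = 100 - 2.114 * sqrt(1.04) = 100 - 2.114 * 1.0198 = 97.844%
Step 2: C_now = 92.4 * 97.844/100 = 90.408 Ah
Step 3: E_pack = V * C_now = 308.8 * 90.408 = 27918 Wh
Step 4: range = E_pack / consumption = 27918 / 142.9 = 195.4 km

195.4 km


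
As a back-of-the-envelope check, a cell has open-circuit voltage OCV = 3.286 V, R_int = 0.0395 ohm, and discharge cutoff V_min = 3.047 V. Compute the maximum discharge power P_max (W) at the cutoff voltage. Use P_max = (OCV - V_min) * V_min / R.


dV = OCV - V_min = 0.239 V (so I_max = dV / R)
P_max = dV * V_min / R = 0.239 * 3.047 / 0.0395 = 18.44 W

18.44 W


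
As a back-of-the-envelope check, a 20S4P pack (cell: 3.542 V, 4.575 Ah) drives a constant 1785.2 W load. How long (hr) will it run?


Step 1: E_pack = Ns * V_cell * Np * C_cell = 20 * 3.542 * 4 * 4.575 = 1296.4 Wh
Step 2: t = E_pack / P = 1296.4 / 1785.2 = 0.7262 hr

0.7262 hr


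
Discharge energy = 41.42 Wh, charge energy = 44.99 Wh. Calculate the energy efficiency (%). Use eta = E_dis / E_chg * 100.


Round-trip efficiency = 41.42/44.99 * 100% = 92.06%

92.06%


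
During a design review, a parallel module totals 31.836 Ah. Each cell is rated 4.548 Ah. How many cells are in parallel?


n = C_total / C_cell = 31.836 / 4.548 = 7

7


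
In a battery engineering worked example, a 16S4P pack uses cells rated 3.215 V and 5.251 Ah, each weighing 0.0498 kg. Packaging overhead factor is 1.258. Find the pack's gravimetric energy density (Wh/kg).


Step 1: V_pack = 16 * 3.215 = 51.44 V
Step 2: C_pack = 4 * 5.251 = 21.004 Ah
Step 3: E_pack = V_pack * C_pack = 51.44 * 21.004 = 1080.4 Wh
Step 4: m_pack = 16 * 4 * 0.0498 * 1.258 = 4.0095 kg
Step 5: ED = E_pack / m_pack = 1080.4 / 4.0095 = 269.5 Wh/kg

269.5 Wh/kg


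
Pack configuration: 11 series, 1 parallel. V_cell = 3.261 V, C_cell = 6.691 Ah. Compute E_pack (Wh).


V_pack = 11 * 3.261 = 35.871 V
C_pack = 1 * 6.691 = 6.691 Ah
E = V_pack * C_pack = 35.871 * 6.691 = 240.0 Wh

240.0 Wh


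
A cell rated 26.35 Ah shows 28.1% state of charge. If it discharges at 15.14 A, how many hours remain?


Step 1: remaining = SOC/100 * C_total = 28.1/100 * 26.35 = 7.4044 Ah
Step 2: t = remaining / I = 7.4044 / 15.14 = 0.4891 hr

0.4891 hr


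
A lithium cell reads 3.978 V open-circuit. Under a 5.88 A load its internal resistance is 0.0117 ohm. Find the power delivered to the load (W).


Step 1: V_terminal = OCV - I*R = 3.978 - 5.88 * 0.0117 = 3.9092 V
Step 2: P_out = V_terminal * I = 3.9092 * 5.88 = 22.99 W

22.99 W


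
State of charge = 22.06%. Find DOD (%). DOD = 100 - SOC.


Complement of SOC: DOD = 100% - 22.06% = 77.94%

77.94%


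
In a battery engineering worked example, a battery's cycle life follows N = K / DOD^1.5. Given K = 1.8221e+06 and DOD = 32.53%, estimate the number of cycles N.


Step 1: DOD^1.5 = 32.53^1.5 = 185.54
Step 2: N = 1.8221e+06 / 185.54 = 9821 cycles

9821 cycles


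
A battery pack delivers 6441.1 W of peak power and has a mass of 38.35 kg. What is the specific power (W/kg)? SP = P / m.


Specific power = 6441.1 W / 38.35 kg = 168.0 W/kg

168.0 W/kg


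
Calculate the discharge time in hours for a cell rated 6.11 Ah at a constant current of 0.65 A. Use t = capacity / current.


t = capacity / current = 6.11 / 0.65 = 9.400 hr

9.400 hr


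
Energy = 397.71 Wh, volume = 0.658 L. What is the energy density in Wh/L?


Volumetric ED = 397.71 Wh / 0.658 L = 604.4 Wh/L

604.4 Wh/L


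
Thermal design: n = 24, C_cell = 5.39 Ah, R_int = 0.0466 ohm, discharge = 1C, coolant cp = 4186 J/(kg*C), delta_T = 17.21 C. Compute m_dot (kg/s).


Step 1: I = 1 * 5.39 = 5.39 A
Step 2: Q_cell = I^2 * R = 5.39^2 * 0.0466 = 1.3538 W
Step 3: Q_total = 24 * 1.3538 = 32.491 W
Step 4: m_dot = Q_total / (cp * dT) = 32.491 / (4186 * 17.21) = 4.510e-04 kg/s

4.510e-04 kg/s


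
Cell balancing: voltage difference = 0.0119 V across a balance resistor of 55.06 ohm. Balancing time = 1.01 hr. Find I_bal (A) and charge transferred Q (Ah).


First, Ohm's law: I_bal = 0.0119 V / 55.06 ohm = 2.1613e-04 A
Then Q = I * t = 2.1613e-04 A * 1.01 hr = 2.183e-04 Ah

I=2.1613e-04 A, Q=2.183e-04 Ah


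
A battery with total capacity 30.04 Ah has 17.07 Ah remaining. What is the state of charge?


SOC% = 17.07 / 30.04 * 100 = 56.82%

56.82%


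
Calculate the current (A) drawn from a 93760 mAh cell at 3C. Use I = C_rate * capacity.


Convert: capacity = 93760 mAh = 93.76 Ah
I = C_rate * capacity = 3 * 93.76 = 281.28 A

281.28 A


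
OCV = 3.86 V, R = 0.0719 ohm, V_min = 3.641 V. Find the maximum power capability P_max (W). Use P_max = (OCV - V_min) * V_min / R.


P_max = (OCV - V_min) * V_min / R = (3.86 - 3.641) * 3.641 / 0.0719 = 0.219 * 3.641 / 0.0719 = 11.09 W

11.09 W


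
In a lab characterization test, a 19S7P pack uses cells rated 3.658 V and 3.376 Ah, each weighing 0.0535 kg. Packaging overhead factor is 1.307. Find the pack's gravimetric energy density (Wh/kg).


Step 1: V_pack = 19 * 3.658 = 69.502 V
Step 2: C_pack = 7 * 3.376 = 23.632 Ah
Step 3: E_pack = V_pack * C_pack = 69.502 * 23.632 = 1642.5 Wh
Step 4: m_pack = 19 * 7 * 0.0535 * 1.307 = 9.3 kg
Step 5: ED = E_pack / m_pack = 1642.5 / 9.3 = 176.6 Wh/kg

176.6 Wh/kg


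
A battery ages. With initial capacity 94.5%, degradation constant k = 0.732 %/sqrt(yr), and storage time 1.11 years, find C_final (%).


Step 1: sqrt(1.11 yr) = 1.0536
Step 2: drop = 0.732 * 1.0536 = 0.77124
Step 3: C_final = 94.5 - 0.77124 = 93.73%

93.73%


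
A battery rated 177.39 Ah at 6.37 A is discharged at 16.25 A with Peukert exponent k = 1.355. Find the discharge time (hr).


Step 1: t_rated = C / I_rated = 177.39 / 6.37 = 27.848 hr
Step 2: ratio = 6.37 / 16.25 = 0.392
Step 3: ratio^k = 0.392^1.355 = 0.28113
Step 4: t = t_rated * ratio^k = 27.848 * 0.28113 = 7.829 hr

7.829 hr


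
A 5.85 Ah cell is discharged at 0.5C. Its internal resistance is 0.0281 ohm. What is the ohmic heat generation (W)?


Step 1: I = C_rate * capacity = 0.5 * 5.85 = 2.925 A
Step 2: Q = I^2 * R = 2.925^2 * 0.0281 = 8.5556 * 0.0281 = 0.2404 W

0.2404 W


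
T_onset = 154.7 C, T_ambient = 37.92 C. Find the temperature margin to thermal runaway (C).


Safety margin = 154.7 C - 37.92 C = 116.78 C

116.78 C


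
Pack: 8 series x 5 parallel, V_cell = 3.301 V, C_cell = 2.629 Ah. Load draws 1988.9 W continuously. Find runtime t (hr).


Step 1: E_pack = Ns * V_cell * Np * C_cell = 8 * 3.301 * 5 * 2.629 = 347.13 Wh
Step 2: t = E_pack / P = 347.13 / 1988.9 = 0.1745 hr

0.1745 hr


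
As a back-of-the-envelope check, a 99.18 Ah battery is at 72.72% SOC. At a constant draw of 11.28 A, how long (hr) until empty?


Step 1: remaining = SOC/100 * C_total = 72.72/100 * 99.18 = 72.124 Ah
Step 2: t = remaining / I = 72.124 / 11.28 = 6.394 hr

6.394 hr


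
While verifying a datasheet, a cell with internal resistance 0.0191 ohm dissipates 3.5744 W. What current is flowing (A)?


I = sqrt(Q / R) = sqrt(3.5744 / 0.0191) = sqrt(187.14) = 13.68 A

13.68 A


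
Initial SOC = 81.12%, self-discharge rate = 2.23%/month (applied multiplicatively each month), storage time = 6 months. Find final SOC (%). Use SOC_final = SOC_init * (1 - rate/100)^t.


Monthly retention factor = 1 - 2.23/100 = 0.9777
Over 6 months: factor^6 = 0.87344
SOC_final = 81.12 * 0.87344 = 70.85%

70.85%


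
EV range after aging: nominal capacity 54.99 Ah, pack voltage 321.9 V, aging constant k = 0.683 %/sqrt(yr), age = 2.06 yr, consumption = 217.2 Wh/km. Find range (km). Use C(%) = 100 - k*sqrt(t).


Step 1: capacity retention = 100 - 0.683 * sqrt(2.06) = 100 - 0.683 * 1.4353 = 99.02%
Step 2: C_now = 54.99 * 99.02/100 = 54.451 Ah
Step 3: E_pack = V * C_now = 321.9 * 54.451 = 17528 Wh
Step 4: range = E_pack / consumption = 17528 / 217.2 = 80.70 km

80.70 km


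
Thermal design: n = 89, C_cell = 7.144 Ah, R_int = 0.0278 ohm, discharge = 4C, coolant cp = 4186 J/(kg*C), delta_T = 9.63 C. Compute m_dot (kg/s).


Step 1: I = 4 * 7.144 = 28.576 A
Step 2: Q_cell = I^2 * R = 28.576^2 * 0.0278 = 22.701 W
Step 3: Q_total = 89 * 22.701 = 2020.4 W
Step 4: m_dot = Q_total / (cp * dT) = 2020.4 / (4186 * 9.63) = 0.05012 kg/s

0.05012 kg/s


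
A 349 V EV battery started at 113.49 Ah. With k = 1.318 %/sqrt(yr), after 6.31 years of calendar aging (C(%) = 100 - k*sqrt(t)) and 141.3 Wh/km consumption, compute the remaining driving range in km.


Step 1: capacity retention = 100 - 1.318 * sqrt(6.31) = 100 - 1.318 * 2.512 = 96.689%
Step 2: C_now = 113.49 * 96.689/100 = 109.73 Ah
Step 3: E_pack = V * C_now = 349 * 109.73 = 38296 Wh
Step 4: range = E_pack / consumption = 38296 / 141.3 = 271.0 km

271.0 km


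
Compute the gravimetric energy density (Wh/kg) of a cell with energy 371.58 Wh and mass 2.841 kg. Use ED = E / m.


Specific energy = 371.58 Wh / 2.841 kg = 130.8 Wh/kg

130.8 Wh/kg


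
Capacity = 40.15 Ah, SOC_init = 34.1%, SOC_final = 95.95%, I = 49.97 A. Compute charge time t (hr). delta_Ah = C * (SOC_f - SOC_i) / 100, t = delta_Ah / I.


Step 1: dSOC = 95.95% - 34.1% = 61.85%
Step 2: delta_Ah = 40.15 * 61.85 / 100 = 24.833 Ah
Step 3: t = 24.833 / 49.97 = 0.4970 hr

0.4970 hr


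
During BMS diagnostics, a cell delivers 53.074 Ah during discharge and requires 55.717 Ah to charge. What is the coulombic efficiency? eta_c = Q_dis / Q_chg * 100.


Coulombic efficiency = 53.074/55.717 * 100% = 95.26%

95.26%


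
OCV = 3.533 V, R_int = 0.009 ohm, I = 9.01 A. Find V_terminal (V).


IR drop = 9.01 * 0.009 = 0.08109 V
V = 3.533 - 0.08109 = 3.452 V

3.452 V


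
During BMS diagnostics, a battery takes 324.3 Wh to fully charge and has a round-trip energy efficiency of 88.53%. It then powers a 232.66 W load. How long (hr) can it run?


Step 1: E_discharge = eta/100 * E_charge = 88.53/100 * 324.3 = 287.1 Wh
Step 2: t = E_discharge / P = 287.1 / 232.66 = 1.234 hr

1.234 hr


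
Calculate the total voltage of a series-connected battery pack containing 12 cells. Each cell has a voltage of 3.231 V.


With 12 cells in series at 3.231 V each, V_pack = 38.772 V

38.772 V


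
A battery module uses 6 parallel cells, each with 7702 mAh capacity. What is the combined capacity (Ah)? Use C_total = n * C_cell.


Convert: C_cell = 7702 mAh = 7.702 Ah
C_total = 6 * 7.702 = 46.212 Ah

46.212 Ah


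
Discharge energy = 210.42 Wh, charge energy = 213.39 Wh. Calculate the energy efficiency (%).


eta_e = E_dis / E_chg * 100 = 210.42 / 213.39 * 100 = 98.61%

98.61%


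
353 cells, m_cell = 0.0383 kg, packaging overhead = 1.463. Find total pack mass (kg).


Cell mass sum = 353 * 0.0383 = 13.52 kg
With overhead 1.463: m_pack = 13.52 * 1.463 = 19.78 kg

19.78 kg


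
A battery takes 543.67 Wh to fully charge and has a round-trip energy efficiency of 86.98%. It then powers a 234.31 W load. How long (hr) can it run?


Step 1: E_discharge = eta/100 * E_charge = 86.98/100 * 543.67 = 472.88 Wh
Step 2: t = E_discharge / P = 472.88 / 234.31 = 2.018 hr

2.018 hr


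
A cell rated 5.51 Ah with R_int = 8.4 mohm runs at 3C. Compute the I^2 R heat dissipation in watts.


Convert: R = 8.4 mohm = 0.0084 ohm
Step 1: I = C_rate * capacity = 3 * 5.51 = 16.53 A
Step 2: Q = I^2 * R = 16.53^2 * 0.0084 = 273.24 * 0.0084 = 2.295 W

2.295 W


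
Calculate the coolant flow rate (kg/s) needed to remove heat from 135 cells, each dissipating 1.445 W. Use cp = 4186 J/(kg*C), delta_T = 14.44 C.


Step 1: Total heat Q = 135 * 1.445 W = 195.08 W
Step 2: denom = cp * dT = 4186 * 14.44 = 60446
Step 3: m_dot = 195.08 / 60446 = 0.003227 kg/s

0.003227 kg/s


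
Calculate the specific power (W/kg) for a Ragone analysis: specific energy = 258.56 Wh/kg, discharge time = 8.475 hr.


Specific power = 258.56 Wh/kg / 8.475 hr = 30.51 W/kg

30.51 W/kg


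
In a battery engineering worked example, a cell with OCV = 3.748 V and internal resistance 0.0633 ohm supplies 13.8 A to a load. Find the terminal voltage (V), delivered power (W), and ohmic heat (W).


Step 1: V_terminal = OCV - I*R = 3.748 - 13.8 * 0.0633 = 2.8745 V
Step 2: P_out = V_terminal * I = 2.8745 * 13.8 = 39.67 W
Step 3: Q = I^2 * R = 13.8^2 * 0.0633 = 12.05 W

V=2.8745 V, P=39.67 W, Q=12.05 W


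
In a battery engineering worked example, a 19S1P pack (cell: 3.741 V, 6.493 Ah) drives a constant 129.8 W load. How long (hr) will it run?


Step 1: E_pack = Ns * V_cell * Np * C_cell = 19 * 3.741 * 1 * 6.493 = 461.52 Wh
Step 2: t = E_pack / P = 461.52 / 129.8 = 3.556 hr

3.556 hr


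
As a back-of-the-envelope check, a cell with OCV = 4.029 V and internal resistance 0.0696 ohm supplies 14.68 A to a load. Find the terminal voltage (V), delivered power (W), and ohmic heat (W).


Step 1: V_terminal = OCV - I*R = 4.029 - 14.68 * 0.0696 = 3.0073 V
Step 2: P_out = V_terminal * I = 3.0073 * 14.68 = 44.15 W
Step 3: Q = I^2 * R = 14.68^2 * 0.0696 = 15.00 W

V=3.0073 V, P=44.15 W, Q=15.00 W


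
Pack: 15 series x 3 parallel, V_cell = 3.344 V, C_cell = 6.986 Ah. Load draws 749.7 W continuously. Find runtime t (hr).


Step 1: E_pack = Ns * V_cell * Np * C_cell = 15 * 3.344 * 3 * 6.986 = 1051.3 Wh
Step 2: t = E_pack / P = 1051.3 / 749.7 = 1.402 hr

1.402 hr


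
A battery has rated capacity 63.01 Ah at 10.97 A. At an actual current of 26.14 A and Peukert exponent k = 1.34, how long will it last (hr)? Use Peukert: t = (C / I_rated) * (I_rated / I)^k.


t_rated = C / I_rated = 63.01 / 10.97 = 5.7438 hr
(I_rated/I)^k = (0.41966)^1.34 = 0.31238
t = t_rated * (I_rated/I)^k = 5.7438 * 0.31238 = 1.794 hr

1.794 hr


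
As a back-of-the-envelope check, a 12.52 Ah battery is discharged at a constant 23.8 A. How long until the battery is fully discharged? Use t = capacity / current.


Runtime = 12.52 Ah / 23.8 A = 0.5261 hr

0.5261 hr


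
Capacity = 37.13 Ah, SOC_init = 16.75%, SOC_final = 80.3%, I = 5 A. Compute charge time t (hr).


delta_Ah = 37.13 * (80.3 - 16.75) / 100 = 23.596 Ah
t = delta_Ah / I = 23.596 / 5 = 4.719 hr

4.719 hr


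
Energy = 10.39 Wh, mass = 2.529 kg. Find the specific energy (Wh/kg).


Specific energy = 10.39 Wh / 2.529 kg = 4.108 Wh/kg

4.108 Wh/kg


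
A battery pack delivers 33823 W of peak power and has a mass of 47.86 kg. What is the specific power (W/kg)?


Specific power = 33823 W / 47.86 kg = 706.7 W/kg

706.7 W/kg


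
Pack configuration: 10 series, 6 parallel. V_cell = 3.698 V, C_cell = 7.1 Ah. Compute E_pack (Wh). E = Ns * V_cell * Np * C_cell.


V_pack = 10 * 3.698 = 36.98 V
C_pack = 6 * 7.1 = 42.6 Ah
E = V_pack * C_pack = 36.98 * 42.6 = 1575 Wh

1575 Wh


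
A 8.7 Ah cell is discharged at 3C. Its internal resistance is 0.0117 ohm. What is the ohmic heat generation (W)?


Step 1: I = C_rate * capacity = 3 * 8.7 = 26.1 A
Step 2: Q = I^2 * R = 26.1^2 * 0.0117 = 681.21 * 0.0117 = 7.970 W

7.970 W


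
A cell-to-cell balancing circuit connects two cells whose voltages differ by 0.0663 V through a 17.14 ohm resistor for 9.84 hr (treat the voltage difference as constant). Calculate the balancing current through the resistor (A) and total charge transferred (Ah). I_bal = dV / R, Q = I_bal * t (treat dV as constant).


I_bal = dV / R = 0.0663 / 17.14 = 0.0038681 A
Q = I_bal * t = 0.0038681 * 9.84 = 0.03806 Ah

I=0.0038681 A, Q=0.03806 Ah


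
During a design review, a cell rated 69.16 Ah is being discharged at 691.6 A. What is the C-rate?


Rearranging: C_rate = 691.6 / 69.16 = 10C

10C


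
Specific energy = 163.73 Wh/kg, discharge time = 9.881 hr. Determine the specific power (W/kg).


Specific power = 163.73 Wh/kg / 9.881 hr = 16.57 W/kg

16.57 W/kg


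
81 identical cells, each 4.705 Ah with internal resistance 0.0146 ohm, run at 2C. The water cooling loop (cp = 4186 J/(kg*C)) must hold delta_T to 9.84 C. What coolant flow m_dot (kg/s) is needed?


Step 1: I = 2 * 4.705 = 9.41 A
Step 2: Q_cell = I^2 * R = 9.41^2 * 0.0146 = 1.2928 W
Step 3: Q_total = 81 * 1.2928 = 104.72 W
Step 4: m_dot = Q_total / (cp * dT) = 104.72 / (4186 * 9.84) = 0.002542 kg/s

0.002542 kg/s


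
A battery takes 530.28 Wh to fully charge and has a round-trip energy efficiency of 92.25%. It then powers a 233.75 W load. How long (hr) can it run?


Step 1: E_discharge = eta/100 * E_charge = 92.25/100 * 530.28 = 489.18 Wh
Step 2: t = E_discharge / P = 489.18 / 233.75 = 2.093 hr

2.093 hr


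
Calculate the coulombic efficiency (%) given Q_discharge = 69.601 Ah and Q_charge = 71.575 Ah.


eta_c = Q_dis / Q_chg * 100 = 69.601 / 71.575 * 100 = 97.24%

97.24%


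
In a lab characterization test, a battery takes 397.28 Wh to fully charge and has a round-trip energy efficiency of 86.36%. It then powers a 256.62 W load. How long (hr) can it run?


Step 1: E_discharge = eta/100 * E_charge = 86.36/100 * 397.28 = 343.09 Wh
Step 2: t = E_discharge / P = 343.09 / 256.62 = 1.337 hr

1.337 hr


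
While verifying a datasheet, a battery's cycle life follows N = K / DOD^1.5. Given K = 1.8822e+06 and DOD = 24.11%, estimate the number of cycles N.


Step 1: DOD^1.5 = 24.11^1.5 = 118.38
Step 2: N = 1.8822e+06 / 118.38 = 15900 cycles

15900 cycles


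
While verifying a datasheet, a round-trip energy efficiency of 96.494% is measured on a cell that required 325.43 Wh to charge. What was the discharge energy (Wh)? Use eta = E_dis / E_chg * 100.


E_dis = eta/100 * E_chg = 96.494/100 * 325.43 = 314.0 Wh

314.0 Wh


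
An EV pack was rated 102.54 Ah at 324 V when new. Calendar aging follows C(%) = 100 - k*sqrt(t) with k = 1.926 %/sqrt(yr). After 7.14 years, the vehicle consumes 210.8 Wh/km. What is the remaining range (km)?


Step 1: capacity retention = 100 - 1.926 * sqrt(7.14) = 100 - 1.926 * 2.6721 = 94.854%
Step 2: C_now = 102.54 * 94.854/100 = 97.263 Ah
Step 3: E_pack = V * C_now = 324 * 97.263 = 31513 Wh
Step 4: range = E_pack / consumption = 31513 / 210.8 = 149.5 km

149.5 km


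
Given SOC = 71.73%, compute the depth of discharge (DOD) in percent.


Complement of SOC: DOD = 100% - 71.73% = 28.27%

28.27%


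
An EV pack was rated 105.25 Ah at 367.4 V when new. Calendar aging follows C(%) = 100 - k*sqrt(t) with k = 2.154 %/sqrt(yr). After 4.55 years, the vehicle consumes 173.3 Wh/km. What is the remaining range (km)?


Step 1: capacity retention = 100 - 2.154 * sqrt(4.55) = 100 - 2.154 * 2.1331 = 95.405%
Step 2: C_now = 105.25 * 95.405/100 = 100.41 Ah
Step 3: E_pack = V * C_now = 367.4 * 100.41 = 36891 Wh
Step 4: range = E_pack / consumption = 36891 / 173.3 = 212.9 km

212.9 km


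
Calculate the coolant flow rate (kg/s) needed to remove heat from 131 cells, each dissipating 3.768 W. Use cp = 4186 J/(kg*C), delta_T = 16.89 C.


Q_total = 131 * 3.768 = 493.61 W
m_dot = Q_total / (cp * dT) = 493.61 / (4186 * 16.89) = 0.006982 kg/s

0.006982 kg/s


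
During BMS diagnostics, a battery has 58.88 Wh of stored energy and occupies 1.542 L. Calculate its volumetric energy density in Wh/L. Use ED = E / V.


Volumetric ED = 58.88 Wh / 1.542 L = 38.18 Wh/L

38.18 Wh/L


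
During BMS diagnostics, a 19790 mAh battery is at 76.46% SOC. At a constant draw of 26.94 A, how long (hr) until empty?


Convert: C_total = 19790 mAh = 19.79 Ah
Step 1: remaining = SOC/100 * C_total = 76.46/100 * 19.79 = 15.131 Ah
Step 2: t = remaining / I = 15.131 / 26.94 = 0.5617 hr

0.5617 hr


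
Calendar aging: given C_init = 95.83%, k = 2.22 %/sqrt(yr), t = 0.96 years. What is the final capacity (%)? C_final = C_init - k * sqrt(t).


Step 1: sqrt(0.96 yr) = 0.9798
Step 2: drop = 2.22 * 0.9798 = 2.1752
Step 3: C_final = 95.83 - 2.1752 = 93.65%

93.65%


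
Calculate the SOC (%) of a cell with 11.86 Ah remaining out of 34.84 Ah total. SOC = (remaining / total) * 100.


SOC% = 11.86 / 34.84 * 100 = 34.04%

34.04%


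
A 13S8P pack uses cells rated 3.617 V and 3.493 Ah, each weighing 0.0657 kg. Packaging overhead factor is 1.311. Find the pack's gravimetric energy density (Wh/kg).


Step 1: V_pack = 13 * 3.617 = 47.021 V
Step 2: C_pack = 8 * 3.493 = 27.944 Ah
Step 3: E_pack = V_pack * C_pack = 47.021 * 27.944 = 1314 Wh
Step 4: m_pack = 13 * 8 * 0.0657 * 1.311 = 8.9578 kg
Step 5: ED = E_pack / m_pack = 1314 / 8.9578 = 146.7 Wh/kg

146.7 Wh/kg


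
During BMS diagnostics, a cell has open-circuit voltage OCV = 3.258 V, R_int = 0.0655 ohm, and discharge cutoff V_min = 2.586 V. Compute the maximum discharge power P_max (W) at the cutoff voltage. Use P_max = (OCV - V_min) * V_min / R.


dV = OCV - V_min = 0.672 V (so I_max = dV / R)
P_max = dV * V_min / R = 0.672 * 2.586 / 0.0655 = 26.53 W

26.53 W


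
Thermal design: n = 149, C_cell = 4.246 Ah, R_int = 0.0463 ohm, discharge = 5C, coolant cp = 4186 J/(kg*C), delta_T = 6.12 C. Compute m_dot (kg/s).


Step 1: I = 5 * 4.246 = 21.23 A
Step 2: Q_cell = I^2 * R = 21.23^2 * 0.0463 = 20.868 W
Step 3: Q_total = 149 * 20.868 = 3109.3 W
Step 4: m_dot = Q_total / (cp * dT) = 3109.3 / (4186 * 6.12) = 0.1214 kg/s

0.1214 kg/s


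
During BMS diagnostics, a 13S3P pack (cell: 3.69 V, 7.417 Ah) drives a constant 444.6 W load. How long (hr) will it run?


Step 1: E_pack = Ns * V_cell * Np * C_cell = 13 * 3.69 * 3 * 7.417 = 1067.4 Wh
Step 2: t = E_pack / P = 1067.4 / 444.6 = 2.401 hr

2.401 hr


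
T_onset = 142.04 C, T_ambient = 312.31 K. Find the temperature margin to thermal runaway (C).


Convert: T_ambient = 312.31 K = 39.16 C
margin = 142.04 - 39.16 = 102.88 C

102.88 C


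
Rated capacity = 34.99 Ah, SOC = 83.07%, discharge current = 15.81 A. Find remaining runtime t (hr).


Step 1: remaining = SOC/100 * C_total = 83.07/100 * 34.99 = 29.066 Ah
Step 2: t = remaining / I = 29.066 / 15.81 = 1.838 hr

1.838 hr


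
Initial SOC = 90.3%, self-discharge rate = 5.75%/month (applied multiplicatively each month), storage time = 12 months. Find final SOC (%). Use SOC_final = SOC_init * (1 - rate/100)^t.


Monthly retention factor = 1 - 5.75/100 = 0.9425
Over 12 months: factor^12 = 0.49133
SOC_final = 90.3 * 0.49133 = 44.37%

44.37%


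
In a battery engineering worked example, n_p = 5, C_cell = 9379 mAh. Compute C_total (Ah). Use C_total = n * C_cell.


Convert: C_cell = 9379 mAh = 9.379 Ah
C_total = 5 * 9.379 = 46.895 Ah

46.895 Ah


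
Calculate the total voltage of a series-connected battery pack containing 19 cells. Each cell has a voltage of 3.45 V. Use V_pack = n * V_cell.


With 19 cells in series at 3.45 V each, V_pack = 65.55 V

65.55 V


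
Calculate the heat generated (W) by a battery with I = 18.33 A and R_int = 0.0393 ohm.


I^2 = 335.99
Q = 335.99 * 0.0393 = 13.20 W

13.20 W


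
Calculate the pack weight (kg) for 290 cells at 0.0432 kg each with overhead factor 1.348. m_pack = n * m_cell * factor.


m_pack = n * m_cell * overhead = 290 * 0.0432 * 1.348 = 16.89 kg

16.89 kg


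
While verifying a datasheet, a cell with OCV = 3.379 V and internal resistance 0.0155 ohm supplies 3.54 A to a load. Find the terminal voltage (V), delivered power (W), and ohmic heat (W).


Step 1: V_terminal = OCV - I*R = 3.379 - 3.54 * 0.0155 = 3.3241 V
Step 2: P_out = V_terminal * I = 3.3241 * 3.54 = 11.77 W
Step 3: Q = I^2 * R = 3.54^2 * 0.0155 = 0.1942 W

V=3.3241 V, P=11.77 W, Q=0.1942 W


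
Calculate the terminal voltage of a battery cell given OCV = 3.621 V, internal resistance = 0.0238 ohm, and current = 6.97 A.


IR drop = 6.97 * 0.0238 = 0.16589 V
V = 3.621 - 0.16589 = 3.455 V

3.455 V


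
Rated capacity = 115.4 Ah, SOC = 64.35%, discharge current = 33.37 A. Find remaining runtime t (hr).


Step 1: remaining = SOC/100 * C_total = 64.35/100 * 115.4 = 74.26 Ah
Step 2: t = remaining / I = 74.26 / 33.37 = 2.225 hr

2.225 hr


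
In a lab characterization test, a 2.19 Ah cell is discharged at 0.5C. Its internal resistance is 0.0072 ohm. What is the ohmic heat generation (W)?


Step 1: I = C_rate * capacity = 0.5 * 2.19 = 1.095 A
Step 2: Q = I^2 * R = 1.095^2 * 0.0072 = 1.199 * 0.0072 = 0.008633 W

0.008633 W


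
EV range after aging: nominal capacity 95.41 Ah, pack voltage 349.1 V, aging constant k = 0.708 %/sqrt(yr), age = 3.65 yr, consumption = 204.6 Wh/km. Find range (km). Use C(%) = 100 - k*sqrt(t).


Step 1: capacity retention = 100 - 0.708 * sqrt(3.65) = 100 - 0.708 * 1.9105 = 98.647%
Step 2: C_now = 95.41 * 98.647/100 = 94.119 Ah
Step 3: E_pack = V * C_now = 349.1 * 94.119 = 32857 Wh
Step 4: range = E_pack / consumption = 32857 / 204.6 = 160.6 km

160.6 km


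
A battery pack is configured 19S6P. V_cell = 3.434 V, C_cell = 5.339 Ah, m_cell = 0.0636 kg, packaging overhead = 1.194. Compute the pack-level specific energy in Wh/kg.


Step 1: V_pack = 19 * 3.434 = 65.246 V
Step 2: C_pack = 6 * 5.339 = 32.034 Ah
Step 3: E_pack = V_pack * C_pack = 65.246 * 32.034 = 2090.1 Wh
Step 4: m_pack = 19 * 6 * 0.0636 * 1.194 = 8.657 kg
Step 5: ED = E_pack / m_pack = 2090.1 / 8.657 = 241.4 Wh/kg

241.4 Wh/kg


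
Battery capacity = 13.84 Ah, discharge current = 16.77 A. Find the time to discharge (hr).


Runtime = 13.84 Ah / 16.77 A = 0.8253 hr

0.8253 hr


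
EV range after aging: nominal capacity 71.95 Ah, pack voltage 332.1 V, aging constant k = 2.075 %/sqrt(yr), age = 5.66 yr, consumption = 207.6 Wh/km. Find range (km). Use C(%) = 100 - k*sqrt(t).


Step 1: capacity retention = 100 - 2.075 * sqrt(5.66) = 100 - 2.075 * 2.3791 = 95.063%
Step 2: C_now = 71.95 * 95.063/100 = 68.398 Ah
Step 3: E_pack = V * C_now = 332.1 * 68.398 = 22715 Wh
Step 4: range = E_pack / consumption = 22715 / 207.6 = 109.4 km

109.4 km


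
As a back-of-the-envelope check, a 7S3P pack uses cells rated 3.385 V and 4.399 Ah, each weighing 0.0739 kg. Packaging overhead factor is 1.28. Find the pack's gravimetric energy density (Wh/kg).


Step 1: V_pack = 7 * 3.385 = 23.695 V
Step 2: C_pack = 3 * 4.399 = 13.197 Ah
Step 3: E_pack = V_pack * C_pack = 23.695 * 13.197 = 312.7 Wh
Step 4: m_pack = 7 * 3 * 0.0739 * 1.28 = 1.9864 kg
Step 5: ED = E_pack / m_pack = 312.7 / 1.9864 = 157.4 Wh/kg

157.4 Wh/kg


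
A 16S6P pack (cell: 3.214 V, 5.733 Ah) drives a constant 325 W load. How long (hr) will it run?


Step 1: E_pack = Ns * V_cell * Np * C_cell = 16 * 3.214 * 6 * 5.733 = 1768.9 Wh
Step 2: t = E_pack / P = 1768.9 / 325 = 5.443 hr

5.443 hr


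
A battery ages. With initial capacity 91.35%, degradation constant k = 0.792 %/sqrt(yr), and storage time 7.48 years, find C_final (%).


sqrt(t) = sqrt(7.48) = 2.735
C_final = 91.35 - 0.792 * 2.735 = 89.18%

89.18%


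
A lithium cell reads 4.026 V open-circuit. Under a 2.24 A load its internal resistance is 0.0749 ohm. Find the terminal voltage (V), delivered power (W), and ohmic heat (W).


Step 1: V_terminal = OCV - I*R = 4.026 - 2.24 * 0.0749 = 3.8582 V
Step 2: P_out = V_terminal * I = 3.8582 * 2.24 = 8.642 W
Step 3: Q = I^2 * R = 2.24^2 * 0.0749 = 0.3758 W

V=3.8582 V, P=8.642 W, Q=0.3758 W


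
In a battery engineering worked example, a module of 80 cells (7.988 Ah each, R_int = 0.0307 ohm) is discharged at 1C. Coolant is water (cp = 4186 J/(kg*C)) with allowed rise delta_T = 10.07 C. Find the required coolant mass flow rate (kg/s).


Step 1: I = 1 * 7.988 = 7.988 A
Step 2: Q_cell = I^2 * R = 7.988^2 * 0.0307 = 1.9589 W
Step 3: Q_total = 80 * 1.9589 = 156.71 W
Step 4: m_dot = Q_total / (cp * dT) = 156.71 / (4186 * 10.07) = 0.003718 kg/s

0.003718 kg/s


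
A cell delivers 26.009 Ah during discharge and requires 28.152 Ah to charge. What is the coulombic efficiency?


eta_c = Q_dis / Q_chg * 100 = 26.009 / 28.152 * 100 = 92.39%

92.39%


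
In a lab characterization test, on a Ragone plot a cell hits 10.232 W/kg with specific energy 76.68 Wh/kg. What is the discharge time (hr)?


t = E / P = 76.68 / 10.232 = 7.494 hr

7.494 hr


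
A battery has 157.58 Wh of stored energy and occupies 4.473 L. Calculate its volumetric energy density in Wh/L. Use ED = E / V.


Volumetric ED = 157.58 Wh / 4.473 L = 35.23 Wh/L

35.23 Wh/L


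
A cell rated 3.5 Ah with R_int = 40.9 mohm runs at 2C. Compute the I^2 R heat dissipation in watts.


Convert: R = 40.9 mohm = 0.0409 ohm
Step 1: I = C_rate * capacity = 2 * 3.5 = 7 A
Step 2: Q = I^2 * R = 7^2 * 0.0409 = 49 * 0.0409 = 2.004 W

2.004 W


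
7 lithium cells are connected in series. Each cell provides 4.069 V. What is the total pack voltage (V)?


Series voltages add: 7 * 4.069 V = 28.483 V

28.483 V


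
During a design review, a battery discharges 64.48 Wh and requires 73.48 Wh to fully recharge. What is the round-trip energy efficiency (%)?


Round-trip efficiency = 64.48/73.48 * 100% = 87.75%

87.75%


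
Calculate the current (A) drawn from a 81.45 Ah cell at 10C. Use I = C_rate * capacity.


At 10C: I = 10 * 81.45 Ah = 814.5 A

814.5 A


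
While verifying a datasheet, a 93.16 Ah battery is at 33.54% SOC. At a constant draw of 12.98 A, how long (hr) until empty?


Step 1: remaining = SOC/100 * C_total = 33.54/100 * 93.16 = 31.246 Ah
Step 2: t = remaining / I = 31.246 / 12.98 = 2.407 hr

2.407 hr


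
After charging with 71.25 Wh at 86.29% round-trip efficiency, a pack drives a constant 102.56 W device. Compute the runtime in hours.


Step 1: E_discharge = eta/100 * E_charge = 86.29/100 * 71.25 = 61.482 Wh
Step 2: t = E_discharge / P = 61.482 / 102.56 = 0.5995 hr

0.5995 hr


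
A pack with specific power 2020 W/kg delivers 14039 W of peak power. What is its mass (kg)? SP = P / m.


m = P / SP = 14039 / 2020 = 6.950 kg

6.950 kg


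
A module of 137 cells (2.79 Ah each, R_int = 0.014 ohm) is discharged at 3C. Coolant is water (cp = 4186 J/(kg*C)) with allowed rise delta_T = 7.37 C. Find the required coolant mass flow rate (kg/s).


Step 1: I = 3 * 2.79 = 8.37 A
Step 2: Q_cell = I^2 * R = 8.37^2 * 0.014 = 0.9808 W
Step 3: Q_total = 137 * 0.9808 = 134.37 W
Step 4: m_dot = Q_total / (cp * dT) = 134.37 / (4186 * 7.37) = 0.004355 kg/s

0.004355 kg/s


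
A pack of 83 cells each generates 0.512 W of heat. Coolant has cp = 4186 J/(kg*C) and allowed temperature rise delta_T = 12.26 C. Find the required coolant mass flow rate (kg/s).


Q_total = 83 * 0.512 = 42.496 W
m_dot = Q_total / (cp * dT) = 42.496 / (4186 * 12.26) = 8.281e-04 kg/s

8.281e-04 kg/s


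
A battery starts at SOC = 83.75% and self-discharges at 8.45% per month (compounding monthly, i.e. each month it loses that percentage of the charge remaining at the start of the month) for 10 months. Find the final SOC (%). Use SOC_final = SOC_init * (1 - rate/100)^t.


Monthly retention factor = 1 - 8.45/100 = 0.9155
Over 10 months: factor^10 = 0.4136
SOC_final = 83.75 * 0.4136 = 34.64%

34.64%


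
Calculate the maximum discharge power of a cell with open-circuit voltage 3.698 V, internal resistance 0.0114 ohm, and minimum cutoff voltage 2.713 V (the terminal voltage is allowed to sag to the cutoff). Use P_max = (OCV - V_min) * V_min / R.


P_max = (OCV - V_min) * V_min / R = (3.698 - 2.713) * 2.713 / 0.0114 = 0.985 * 2.713 / 0.0114 = 234.4 W

234.4 W


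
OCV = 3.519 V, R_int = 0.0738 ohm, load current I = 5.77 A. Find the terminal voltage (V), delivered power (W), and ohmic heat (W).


Step 1: V_terminal = OCV - I*R = 3.519 - 5.77 * 0.0738 = 3.0932 V
Step 2: P_out = V_terminal * I = 3.0932 * 5.77 = 17.85 W
Step 3: Q = I^2 * R = 5.77^2 * 0.0738 = 2.457 W

V=3.0932 V, P=17.85 W, Q=2.457 W


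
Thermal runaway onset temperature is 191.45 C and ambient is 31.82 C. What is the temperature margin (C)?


Safety margin = 191.45 C - 31.82 C = 159.63 C

159.63 C


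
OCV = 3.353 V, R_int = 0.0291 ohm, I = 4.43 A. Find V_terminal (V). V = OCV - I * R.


V = OCV - I*R = 3.353 - 4.43 * 0.0291 = 3.224 V

3.224 V


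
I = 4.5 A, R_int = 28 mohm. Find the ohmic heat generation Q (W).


Convert: R = 28 mohm = 0.028 ohm
I^2 = 20.25
Q = 20.25 * 0.028 = 0.5670 W

0.5670 W


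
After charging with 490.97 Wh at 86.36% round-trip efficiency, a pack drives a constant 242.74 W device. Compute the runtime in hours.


Step 1: E_discharge = eta/100 * E_charge = 86.36/100 * 490.97 = 424 Wh
Step 2: t = E_discharge / P = 424 / 242.74 = 1.747 hr

1.747 hr


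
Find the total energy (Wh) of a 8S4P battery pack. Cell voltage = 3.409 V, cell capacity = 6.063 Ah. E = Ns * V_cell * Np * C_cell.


V_pack = 8 * 3.409 = 27.272 V
C_pack = 4 * 6.063 = 24.252 Ah
E = V_pack * C_pack = 27.272 * 24.252 = 661.4 Wh

661.4 Wh


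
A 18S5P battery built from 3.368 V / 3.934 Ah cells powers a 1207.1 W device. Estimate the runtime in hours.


Step 1: E_pack = Ns * V_cell * Np * C_cell = 18 * 3.368 * 5 * 3.934 = 1192.5 Wh
Step 2: t = E_pack / P = 1192.5 / 1207.1 = 0.9879 hr

0.9879 hr
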